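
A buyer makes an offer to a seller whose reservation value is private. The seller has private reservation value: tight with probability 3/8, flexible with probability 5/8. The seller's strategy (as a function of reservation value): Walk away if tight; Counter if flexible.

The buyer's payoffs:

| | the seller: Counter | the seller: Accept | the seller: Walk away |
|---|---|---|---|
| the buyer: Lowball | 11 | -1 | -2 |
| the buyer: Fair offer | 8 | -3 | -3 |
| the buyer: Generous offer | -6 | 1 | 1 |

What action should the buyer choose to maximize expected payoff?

Lowball

E[Lowball] = 3/8·(-2) + 5/8·(11) = 49/8
E[Fair offer] = 3/8·(-3) + 5/8·(8) = 31/8
E[Generous offer] = 3/8·(1) + 5/8·(-6) = -27/8
Best response: Lowball (49/8 is the largest).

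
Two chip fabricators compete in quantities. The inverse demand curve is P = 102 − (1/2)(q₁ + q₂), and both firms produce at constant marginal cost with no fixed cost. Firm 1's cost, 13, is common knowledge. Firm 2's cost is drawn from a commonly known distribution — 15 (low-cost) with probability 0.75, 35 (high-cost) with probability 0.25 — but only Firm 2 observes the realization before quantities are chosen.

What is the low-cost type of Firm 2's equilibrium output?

Type-c best response for Firm 2: q₂(c) = (102 − c) − q₁/2.
Firm 1 maximizes expected profit; its first-order condition is 102 − q₁ − (1/2)E[q₂] − 13 = 0.
Substituting E[q₂] and solving: E[c₂] = 20, so q₁ = (102 − 2·13 + 20)/(3/2) = 64.
q₂(low-cost) = (102 − 15 − (1/2)·64) = 55.

55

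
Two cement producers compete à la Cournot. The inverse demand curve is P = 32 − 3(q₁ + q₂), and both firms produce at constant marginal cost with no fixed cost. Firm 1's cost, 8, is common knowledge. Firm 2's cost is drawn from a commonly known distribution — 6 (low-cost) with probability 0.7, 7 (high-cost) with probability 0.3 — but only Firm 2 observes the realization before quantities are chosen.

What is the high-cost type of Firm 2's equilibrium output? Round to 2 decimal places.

Each type of Firm 2 best-responds to q₁; Firm 1 best-responds to the expected q₂ over Firm 2's types.
Firm 2 with cost c maximizes (32 − 3(q₁+q₂) − c)·q₂, giving q₂(c) = (32 − c − 3q₁)/6.
E[c₂] = 0.7·6 + 0.3·7 = 6.3
Firm 1's FOC against E[q₂] yields q₁ = (32 − 2·8 + E[c₂])/9 = (32 − 16 + 6.3)/9 = 2.47778.
q₂(high-cost) = (32 − 7 − 3·2.47778)/6 = 2.92778.

2.93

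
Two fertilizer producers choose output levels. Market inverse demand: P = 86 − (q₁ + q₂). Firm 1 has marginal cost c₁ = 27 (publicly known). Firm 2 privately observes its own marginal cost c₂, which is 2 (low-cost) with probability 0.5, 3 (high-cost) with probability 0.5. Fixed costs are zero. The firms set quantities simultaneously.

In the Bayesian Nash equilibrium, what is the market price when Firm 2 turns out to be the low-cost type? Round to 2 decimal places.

38.25

Firm 2 with cost c maximizes (86 − (q₁+q₂) − c)·q₂, giving q₂(c) = (86 − c − q₁)/2.
E[c₂] = 0.5·2 + 0.5·3 = 2.5
Firm 1's FOC against E[q₂] yields q₁ = (86 − 2·27 + E[c₂])/3 = (86 − 54 + 2.5)/3 = 11.5.
q₂(low-cost) = 36.25, so P = 86 − (11.5 + 36.25) = 38.25.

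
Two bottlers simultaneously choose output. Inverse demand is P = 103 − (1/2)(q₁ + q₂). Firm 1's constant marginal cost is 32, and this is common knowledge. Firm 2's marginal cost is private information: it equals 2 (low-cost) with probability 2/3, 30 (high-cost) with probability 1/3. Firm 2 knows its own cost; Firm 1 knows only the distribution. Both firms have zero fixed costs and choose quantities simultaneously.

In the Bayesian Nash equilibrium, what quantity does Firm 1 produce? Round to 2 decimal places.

33.56

Each type of Firm 2 best-responds to q₁; Firm 1 best-responds to the expected q₂ over Firm 2's types.
Firm 2 with cost c maximizes (103 − (1/2)(q₁+q₂) − c)·q₂, giving q₂(c) = (103 − c − (1/2)q₁).
E[c₂] = 2/3·2 + 1/3·30 = 11.3333
Firm 1's FOC against E[q₂] yields q₁ = (103 − 2·32 + E[c₂])/(3/2) = (103 − 64 + 11.3333)/(3/2) = 33.5556.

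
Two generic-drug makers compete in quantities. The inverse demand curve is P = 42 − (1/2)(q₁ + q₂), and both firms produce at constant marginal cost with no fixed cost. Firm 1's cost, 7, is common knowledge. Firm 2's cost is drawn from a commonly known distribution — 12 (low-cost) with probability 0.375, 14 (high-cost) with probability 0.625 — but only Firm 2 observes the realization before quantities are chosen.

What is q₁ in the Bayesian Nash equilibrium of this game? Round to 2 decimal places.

Type-c best response for Firm 2: q₂(c) = (42 − c) − q₁/2.
Firm 1 maximizes expected profit; its first-order condition is 42 − q₁ − (1/2)E[q₂] − 7 = 0.
Substituting E[q₂] and solving: E[c₂] = 13.25, so q₁ = (42 − 2·7 + 13.25)/(3/2) = 27.5.

27.50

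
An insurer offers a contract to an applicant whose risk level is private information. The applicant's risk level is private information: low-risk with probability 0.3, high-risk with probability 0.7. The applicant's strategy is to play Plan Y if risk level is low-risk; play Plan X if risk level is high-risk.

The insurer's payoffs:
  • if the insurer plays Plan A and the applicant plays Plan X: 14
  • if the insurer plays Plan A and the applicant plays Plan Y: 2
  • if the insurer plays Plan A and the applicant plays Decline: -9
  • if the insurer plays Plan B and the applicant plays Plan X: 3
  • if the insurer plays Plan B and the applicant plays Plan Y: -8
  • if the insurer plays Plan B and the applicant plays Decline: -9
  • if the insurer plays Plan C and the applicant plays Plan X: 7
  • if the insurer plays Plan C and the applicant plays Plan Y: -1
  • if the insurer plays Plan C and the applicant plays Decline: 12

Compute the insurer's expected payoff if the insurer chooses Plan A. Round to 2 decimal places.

10.40

E[Plan A] = 0.3·2 + 0.7·14 = 0.6 + 9.8 = 10.4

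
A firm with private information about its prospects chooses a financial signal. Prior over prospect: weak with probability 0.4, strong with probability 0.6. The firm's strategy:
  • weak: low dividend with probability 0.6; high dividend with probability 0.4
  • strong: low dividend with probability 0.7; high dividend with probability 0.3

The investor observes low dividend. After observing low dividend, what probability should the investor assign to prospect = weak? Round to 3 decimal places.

P(low dividend) = 0.4·0.6 + 0.6·0.7 = 0.66
P(weak | low dividend) = (0.4·0.6) / 0.66 = 0.24 / 0.66 = 0.363636

0.364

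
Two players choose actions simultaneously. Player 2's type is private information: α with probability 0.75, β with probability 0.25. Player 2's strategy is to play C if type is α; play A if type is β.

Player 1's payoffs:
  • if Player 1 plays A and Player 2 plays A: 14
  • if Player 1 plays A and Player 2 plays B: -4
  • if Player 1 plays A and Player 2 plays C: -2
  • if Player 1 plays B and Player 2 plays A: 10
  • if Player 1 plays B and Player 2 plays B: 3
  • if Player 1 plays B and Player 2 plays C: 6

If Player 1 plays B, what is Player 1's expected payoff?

E[B] = 0.75·6 + 0.25·10 = 4.5 + 2.5 = 7

7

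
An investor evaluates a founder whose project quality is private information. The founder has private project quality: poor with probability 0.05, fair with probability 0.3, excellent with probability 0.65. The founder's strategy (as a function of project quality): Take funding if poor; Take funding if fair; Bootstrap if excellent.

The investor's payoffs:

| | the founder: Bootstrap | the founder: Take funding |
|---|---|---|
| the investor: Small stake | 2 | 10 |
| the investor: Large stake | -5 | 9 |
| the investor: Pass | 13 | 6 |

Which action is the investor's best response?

E[Small stake] = 0.05·(10) + 0.3·(10) + 0.65·(2) = 4.8
E[Large stake] = 0.05·(9) + 0.3·(9) + 0.65·(-5) = -0.1
E[Pass] = 0.05·(6) + 0.3·(6) + 0.65·(13) = 10.55
Best response: Pass (10.55 is the largest).

Pass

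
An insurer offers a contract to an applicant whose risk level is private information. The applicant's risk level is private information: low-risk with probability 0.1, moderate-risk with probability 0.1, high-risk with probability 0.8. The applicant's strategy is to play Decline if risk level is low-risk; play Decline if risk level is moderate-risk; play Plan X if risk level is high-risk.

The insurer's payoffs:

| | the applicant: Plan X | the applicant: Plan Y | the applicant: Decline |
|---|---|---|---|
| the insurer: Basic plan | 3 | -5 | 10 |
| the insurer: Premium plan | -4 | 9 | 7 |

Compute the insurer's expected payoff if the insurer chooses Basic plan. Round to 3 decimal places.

4.400

Take the expectation over the applicant's risk level, weighting each type's action by its prior probability.
E[Basic plan] = 0.1·10 + 0.1·10 + 0.8·3 = 1 + 1 + 2.4 = 4.4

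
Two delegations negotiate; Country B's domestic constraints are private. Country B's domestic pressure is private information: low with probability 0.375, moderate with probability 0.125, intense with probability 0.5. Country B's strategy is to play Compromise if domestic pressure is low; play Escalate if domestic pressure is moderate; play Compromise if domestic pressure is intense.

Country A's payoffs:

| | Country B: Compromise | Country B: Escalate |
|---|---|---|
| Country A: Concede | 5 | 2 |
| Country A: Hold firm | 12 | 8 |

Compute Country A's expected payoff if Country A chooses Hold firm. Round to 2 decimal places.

E[Hold firm] = 0.375·12 + 0.125·8 + 0.5·12 = 4.5 + 1 + 6 = 11.5

11.50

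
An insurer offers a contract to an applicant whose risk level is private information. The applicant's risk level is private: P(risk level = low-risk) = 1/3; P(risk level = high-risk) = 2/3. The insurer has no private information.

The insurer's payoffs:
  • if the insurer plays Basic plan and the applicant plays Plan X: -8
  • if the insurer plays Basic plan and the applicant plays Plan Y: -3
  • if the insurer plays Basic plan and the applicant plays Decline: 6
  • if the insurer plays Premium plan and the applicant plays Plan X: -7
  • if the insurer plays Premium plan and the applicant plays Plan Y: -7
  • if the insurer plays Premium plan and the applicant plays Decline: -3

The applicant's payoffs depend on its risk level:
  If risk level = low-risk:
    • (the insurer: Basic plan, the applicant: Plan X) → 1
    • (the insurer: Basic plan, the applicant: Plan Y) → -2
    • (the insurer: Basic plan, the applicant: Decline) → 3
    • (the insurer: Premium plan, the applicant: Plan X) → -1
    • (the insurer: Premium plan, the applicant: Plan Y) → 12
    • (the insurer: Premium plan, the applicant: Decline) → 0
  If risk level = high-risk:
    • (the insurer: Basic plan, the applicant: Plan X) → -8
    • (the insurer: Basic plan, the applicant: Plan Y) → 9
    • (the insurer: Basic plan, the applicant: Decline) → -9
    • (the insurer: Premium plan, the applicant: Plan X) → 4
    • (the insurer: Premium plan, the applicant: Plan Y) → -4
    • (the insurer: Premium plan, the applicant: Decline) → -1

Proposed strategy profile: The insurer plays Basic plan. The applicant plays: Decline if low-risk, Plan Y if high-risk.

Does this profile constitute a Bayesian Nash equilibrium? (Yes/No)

The insurer plays Basic plan: E[Basic plan] = 1/3·(6) + 2/3·(-3) = 0; E[Premium plan] = -17/3. Best-responding. ✓
The applicant (risk level low-risk), facing Basic plan: Plan X gives 1, Plan Y gives -2, Decline gives 3. Proposed Decline is best. ✓
The applicant (risk level high-risk), facing Basic plan: Plan X gives -8, Plan Y gives 9, Decline gives -9. Proposed Plan Y is best. ✓

Yes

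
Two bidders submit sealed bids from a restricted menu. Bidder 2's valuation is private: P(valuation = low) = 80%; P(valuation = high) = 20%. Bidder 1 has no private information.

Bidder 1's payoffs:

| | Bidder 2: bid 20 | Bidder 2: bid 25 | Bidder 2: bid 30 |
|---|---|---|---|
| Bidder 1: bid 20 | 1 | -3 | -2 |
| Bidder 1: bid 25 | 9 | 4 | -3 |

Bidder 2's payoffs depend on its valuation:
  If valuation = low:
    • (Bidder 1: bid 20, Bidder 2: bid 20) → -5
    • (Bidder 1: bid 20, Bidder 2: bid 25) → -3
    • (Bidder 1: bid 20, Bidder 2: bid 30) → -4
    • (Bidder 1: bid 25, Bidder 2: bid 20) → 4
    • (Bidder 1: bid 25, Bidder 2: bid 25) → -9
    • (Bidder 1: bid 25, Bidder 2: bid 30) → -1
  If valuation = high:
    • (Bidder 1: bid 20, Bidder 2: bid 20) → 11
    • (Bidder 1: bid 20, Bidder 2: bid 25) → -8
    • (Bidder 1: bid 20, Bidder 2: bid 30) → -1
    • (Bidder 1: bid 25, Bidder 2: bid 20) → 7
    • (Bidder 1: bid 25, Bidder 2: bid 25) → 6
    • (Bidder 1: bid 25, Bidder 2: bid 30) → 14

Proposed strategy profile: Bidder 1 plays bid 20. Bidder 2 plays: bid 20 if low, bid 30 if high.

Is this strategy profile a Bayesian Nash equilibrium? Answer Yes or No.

No

A profile is a BNE iff every type of every player is best-responding given beliefs about the other side.
Bidder 1 plays bid 20: E[bid 20] = 0.8·(1) + 0.2·(-2) = 0.4; E[bid 25] = 6.6. Not best-responding. ✗
Bidder 2 (valuation low), facing bid 20: bid 20 gives -5, bid 25 gives -3, bid 30 gives -4. Proposed bid 20 is not best — profitable deviation exists. ✗
Bidder 2 (valuation high), facing bid 20: bid 20 gives 11, bid 25 gives -8, bid 30 gives -1. Proposed bid 30 is not best — profitable deviation exists. ✗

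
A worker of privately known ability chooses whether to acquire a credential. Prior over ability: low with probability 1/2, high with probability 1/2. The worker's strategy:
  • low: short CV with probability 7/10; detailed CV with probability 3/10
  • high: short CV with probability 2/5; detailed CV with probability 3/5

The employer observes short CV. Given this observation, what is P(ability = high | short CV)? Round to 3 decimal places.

P(short CV) = (1/2)·(7/10) + (1/2)·(2/5) = 11/20
P(high | short CV) = ((1/2)·(2/5)) / (11/20) = (1/5) / (11/20) = 4/11

0.364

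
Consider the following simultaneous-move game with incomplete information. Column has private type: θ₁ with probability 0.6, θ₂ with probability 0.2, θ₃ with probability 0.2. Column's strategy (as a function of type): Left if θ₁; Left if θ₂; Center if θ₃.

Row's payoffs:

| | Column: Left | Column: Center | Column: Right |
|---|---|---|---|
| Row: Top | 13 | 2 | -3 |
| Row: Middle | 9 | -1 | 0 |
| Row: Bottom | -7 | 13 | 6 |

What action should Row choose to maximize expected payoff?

Top

E[Top] = 0.6·(13) + 0.2·(13) + 0.2·(2) = 10.8
E[Middle] = 0.6·(9) + 0.2·(9) + 0.2·(-1) = 7
E[Bottom] = 0.6·(-7) + 0.2·(-7) + 0.2·(13) = -3
Best response: Top (10.8 is the largest).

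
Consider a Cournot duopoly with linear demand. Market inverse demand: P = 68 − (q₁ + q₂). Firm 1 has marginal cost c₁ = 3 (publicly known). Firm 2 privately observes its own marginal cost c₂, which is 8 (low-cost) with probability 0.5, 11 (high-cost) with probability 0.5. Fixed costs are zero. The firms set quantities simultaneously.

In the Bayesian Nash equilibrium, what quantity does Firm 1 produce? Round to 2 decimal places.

23.83

Type-c best response for Firm 2: q₂(c) = (68 − c)/2 − q₁/2.
Firm 1 maximizes expected profit; its first-order condition is 68 − 2q₁ − E[q₂] − 3 = 0.
Substituting E[q₂] and solving: E[c₂] = 9.5, so q₁ = (68 − 2·3 + 9.5)/3 = 23.8333.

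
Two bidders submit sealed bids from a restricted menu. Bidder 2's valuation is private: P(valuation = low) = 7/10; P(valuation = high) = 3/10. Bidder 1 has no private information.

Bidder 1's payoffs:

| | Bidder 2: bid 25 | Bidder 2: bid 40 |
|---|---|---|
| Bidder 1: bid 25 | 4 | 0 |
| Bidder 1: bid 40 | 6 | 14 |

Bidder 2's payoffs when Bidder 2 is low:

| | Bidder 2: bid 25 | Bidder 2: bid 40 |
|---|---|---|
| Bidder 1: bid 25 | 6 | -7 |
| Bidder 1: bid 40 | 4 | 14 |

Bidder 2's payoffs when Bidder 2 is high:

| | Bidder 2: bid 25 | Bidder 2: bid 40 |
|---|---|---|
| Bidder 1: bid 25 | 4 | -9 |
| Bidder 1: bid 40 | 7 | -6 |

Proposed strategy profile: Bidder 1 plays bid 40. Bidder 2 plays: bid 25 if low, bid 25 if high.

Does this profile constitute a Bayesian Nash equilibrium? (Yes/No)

Bidder 1 plays bid 40: E[bid 40] = 7/10·(6) + 3/10·(6) = 6; E[bid 25] = 4. Best-responding. ✓
Bidder 2 (valuation low), facing bid 40: bid 25 gives 4, bid 40 gives 14. Proposed bid 25 is not best — profitable deviation exists. ✗
Bidder 2 (valuation high), facing bid 40: bid 25 gives 7, bid 40 gives -6. Proposed bid 25 is best. ✓

No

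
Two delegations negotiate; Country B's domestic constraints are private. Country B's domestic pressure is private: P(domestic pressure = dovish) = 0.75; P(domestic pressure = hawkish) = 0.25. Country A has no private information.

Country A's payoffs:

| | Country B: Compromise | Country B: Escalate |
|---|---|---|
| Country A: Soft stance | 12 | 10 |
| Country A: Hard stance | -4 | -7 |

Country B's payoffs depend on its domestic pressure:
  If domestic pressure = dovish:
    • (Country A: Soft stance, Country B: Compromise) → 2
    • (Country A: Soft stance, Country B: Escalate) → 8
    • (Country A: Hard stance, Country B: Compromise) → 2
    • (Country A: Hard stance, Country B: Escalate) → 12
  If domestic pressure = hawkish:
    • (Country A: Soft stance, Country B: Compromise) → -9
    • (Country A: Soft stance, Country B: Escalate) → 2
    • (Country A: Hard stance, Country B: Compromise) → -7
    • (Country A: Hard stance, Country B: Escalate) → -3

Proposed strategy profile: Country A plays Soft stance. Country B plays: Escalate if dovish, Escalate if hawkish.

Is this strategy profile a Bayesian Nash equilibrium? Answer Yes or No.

Yes

A profile is a BNE iff every type of every player is best-responding given beliefs about the other side.
Country A plays Soft stance: E[Soft stance] = 0.75·(10) + 0.25·(10) = 10; E[Hard stance] = -7. Best-responding. ✓
Country B (domestic pressure dovish), facing Soft stance: Compromise gives 2, Escalate gives 8. Proposed Escalate is best. ✓
Country B (domestic pressure hawkish), facing Soft stance: Compromise gives -9, Escalate gives 2. Proposed Escalate is best. ✓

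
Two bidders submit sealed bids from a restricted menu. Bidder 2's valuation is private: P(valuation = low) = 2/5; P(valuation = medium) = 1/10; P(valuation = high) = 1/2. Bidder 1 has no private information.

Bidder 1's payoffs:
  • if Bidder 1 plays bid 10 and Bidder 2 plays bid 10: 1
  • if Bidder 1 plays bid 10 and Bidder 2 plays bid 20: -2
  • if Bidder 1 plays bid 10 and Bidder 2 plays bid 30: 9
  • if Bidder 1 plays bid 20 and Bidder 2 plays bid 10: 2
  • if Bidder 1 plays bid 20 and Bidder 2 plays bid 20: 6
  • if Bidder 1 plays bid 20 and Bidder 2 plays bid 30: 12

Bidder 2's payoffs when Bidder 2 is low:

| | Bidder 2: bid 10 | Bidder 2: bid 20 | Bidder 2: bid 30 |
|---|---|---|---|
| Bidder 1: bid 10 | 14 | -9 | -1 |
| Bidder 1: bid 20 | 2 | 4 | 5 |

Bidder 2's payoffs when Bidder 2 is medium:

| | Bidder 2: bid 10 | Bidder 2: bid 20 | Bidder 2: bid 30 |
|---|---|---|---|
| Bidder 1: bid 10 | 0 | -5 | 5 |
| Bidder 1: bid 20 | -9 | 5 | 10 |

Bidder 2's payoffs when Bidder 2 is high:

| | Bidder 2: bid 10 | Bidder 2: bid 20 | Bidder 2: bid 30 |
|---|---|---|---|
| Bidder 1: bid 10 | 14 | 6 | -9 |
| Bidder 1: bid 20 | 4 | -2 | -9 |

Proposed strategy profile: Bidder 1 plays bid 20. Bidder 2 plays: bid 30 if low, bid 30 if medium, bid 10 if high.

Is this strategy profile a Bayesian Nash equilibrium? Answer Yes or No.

Yes

Bidder 1 plays bid 20: E[bid 20] = 2/5·(12) + 1/10·(12) + 1/2·(2) = 7; E[bid 10] = 5. Best-responding. ✓
Bidder 2 (valuation low), facing bid 20: bid 10 gives 2, bid 20 gives 4, bid 30 gives 5. Proposed bid 30 is best. ✓
Bidder 2 (valuation medium), facing bid 20: bid 10 gives -9, bid 20 gives 5, bid 30 gives 10. Proposed bid 30 is best. ✓
Bidder 2 (valuation high), facing bid 20: bid 10 gives 4, bid 20 gives -2, bid 30 gives -9. Proposed bid 10 is best. ✓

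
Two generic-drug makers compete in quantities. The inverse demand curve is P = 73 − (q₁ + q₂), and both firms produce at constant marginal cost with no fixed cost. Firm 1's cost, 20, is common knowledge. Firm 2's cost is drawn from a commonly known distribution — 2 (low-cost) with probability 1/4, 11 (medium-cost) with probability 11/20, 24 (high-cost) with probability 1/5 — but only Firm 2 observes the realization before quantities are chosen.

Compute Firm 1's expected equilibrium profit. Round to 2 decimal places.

Type-c best response for Firm 2: q₂(c) = (73 − c)/2 − q₁/2.
Firm 1 maximizes expected profit; its first-order condition is 73 − 2q₁ − E[q₂] − 20 = 0.
Substituting E[q₂] and solving: E[c₂] = 11.35, so q₁ = (73 − 2·20 + 11.35)/3 = 14.7833.
E[P] = 73 − (q₁ + E[q₂]) = 34.7833; Firm 1's expected profit = (E[P] − 20)·q₁ = (34.7833 − 20)·14.7833 = 218.547.

218.55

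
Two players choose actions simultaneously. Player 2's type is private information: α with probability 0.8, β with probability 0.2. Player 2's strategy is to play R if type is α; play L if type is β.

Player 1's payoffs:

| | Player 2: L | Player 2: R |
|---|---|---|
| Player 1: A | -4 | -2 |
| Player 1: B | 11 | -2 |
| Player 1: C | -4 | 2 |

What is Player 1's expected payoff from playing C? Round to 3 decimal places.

0.800

E[C] = 0.8·2 + 0.2·(-4) = 1.6 + (-0.8) = 0.8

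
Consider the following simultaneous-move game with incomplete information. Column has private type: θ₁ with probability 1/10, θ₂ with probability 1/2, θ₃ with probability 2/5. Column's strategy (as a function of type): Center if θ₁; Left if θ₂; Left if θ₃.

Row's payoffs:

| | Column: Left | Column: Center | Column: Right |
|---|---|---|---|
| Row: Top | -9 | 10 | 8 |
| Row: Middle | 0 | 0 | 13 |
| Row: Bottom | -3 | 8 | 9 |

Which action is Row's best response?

E[Top] = 1/10·(10) + 1/2·(-9) + 2/5·(-9) = -71/10
E[Middle] = 1/10·(0) + 1/2·(0) + 2/5·(0) = 0
E[Bottom] = 1/10·(8) + 1/2·(-3) + 2/5·(-3) = -19/10
Best response: Middle (0 is the largest).

Middle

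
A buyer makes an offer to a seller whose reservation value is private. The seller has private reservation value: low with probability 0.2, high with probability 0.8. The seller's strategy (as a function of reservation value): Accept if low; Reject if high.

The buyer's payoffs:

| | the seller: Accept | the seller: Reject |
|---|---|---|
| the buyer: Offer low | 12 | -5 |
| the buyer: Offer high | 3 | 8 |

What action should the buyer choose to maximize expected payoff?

E[Offer low] = 0.2·(12) + 0.8·(-5) = -1.6
E[Offer high] = 0.2·(3) + 0.8·(8) = 7
Best response: Offer high (7 is the largest).

Offer high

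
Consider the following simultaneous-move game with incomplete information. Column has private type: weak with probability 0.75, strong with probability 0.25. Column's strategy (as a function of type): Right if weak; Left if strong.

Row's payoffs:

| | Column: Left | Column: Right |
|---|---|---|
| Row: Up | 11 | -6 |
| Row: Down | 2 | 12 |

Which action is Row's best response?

Down

Compute Row's expected payoff for each action, taking the expectation over Column's type.
E[Up] = 0.75·(-6) + 0.25·(11) = -1.75
E[Down] = 0.75·(12) + 0.25·(2) = 9.5
Best response: Down (9.5 is the largest).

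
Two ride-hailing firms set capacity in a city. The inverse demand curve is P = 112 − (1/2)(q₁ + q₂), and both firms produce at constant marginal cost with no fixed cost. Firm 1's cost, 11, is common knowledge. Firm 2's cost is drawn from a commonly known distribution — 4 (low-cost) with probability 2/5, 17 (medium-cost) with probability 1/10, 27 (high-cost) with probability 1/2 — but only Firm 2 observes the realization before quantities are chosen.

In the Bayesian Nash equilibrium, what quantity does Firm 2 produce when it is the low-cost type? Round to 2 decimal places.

Firm 2 with cost c maximizes (112 − (1/2)(q₁+q₂) − c)·q₂, giving q₂(c) = (112 − c − (1/2)q₁).
E[c₂] = 2/5·4 + 1/10·17 + 1/2·27 = 16.8
Firm 1's FOC against E[q₂] yields q₁ = (112 − 2·11 + E[c₂])/(3/2) = (112 − 22 + 16.8)/(3/2) = 71.2.
q₂(low-cost) = (112 − 4 − (1/2)·71.2) = 72.4.

72.40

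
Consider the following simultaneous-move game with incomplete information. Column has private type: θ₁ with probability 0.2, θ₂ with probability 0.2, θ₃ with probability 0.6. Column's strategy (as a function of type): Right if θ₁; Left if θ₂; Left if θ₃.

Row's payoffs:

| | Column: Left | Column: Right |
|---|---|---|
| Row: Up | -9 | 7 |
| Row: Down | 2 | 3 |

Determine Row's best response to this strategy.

Down

E[Up] = 0.2·(7) + 0.2·(-9) + 0.6·(-9) = -5.8
E[Down] = 0.2·(3) + 0.2·(2) + 0.6·(2) = 2.2
Best response: Down (2.2 is the largest).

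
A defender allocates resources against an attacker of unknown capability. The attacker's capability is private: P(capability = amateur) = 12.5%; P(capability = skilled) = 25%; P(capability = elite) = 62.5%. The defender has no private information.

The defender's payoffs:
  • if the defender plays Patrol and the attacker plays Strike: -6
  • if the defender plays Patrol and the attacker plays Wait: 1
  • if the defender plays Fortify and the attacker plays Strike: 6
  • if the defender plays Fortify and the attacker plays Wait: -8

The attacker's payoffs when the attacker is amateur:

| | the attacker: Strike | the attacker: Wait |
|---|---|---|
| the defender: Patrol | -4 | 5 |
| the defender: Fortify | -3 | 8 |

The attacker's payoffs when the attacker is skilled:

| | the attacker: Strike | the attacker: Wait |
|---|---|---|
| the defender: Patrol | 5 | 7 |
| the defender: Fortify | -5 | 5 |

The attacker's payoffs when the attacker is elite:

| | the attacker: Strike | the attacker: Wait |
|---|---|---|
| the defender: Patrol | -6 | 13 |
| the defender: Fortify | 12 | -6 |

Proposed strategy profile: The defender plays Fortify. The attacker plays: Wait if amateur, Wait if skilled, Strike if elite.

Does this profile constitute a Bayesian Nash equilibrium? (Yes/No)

The defender plays Fortify: E[Fortify] = 0.125·(-8) + 0.25·(-8) + 0.625·(6) = 0.75; E[Patrol] = -3.375. Best-responding. ✓
The attacker (capability amateur), facing Fortify: Strike gives -3, Wait gives 8. Proposed Wait is best. ✓
The attacker (capability skilled), facing Fortify: Strike gives -5, Wait gives 5. Proposed Wait is best. ✓
The attacker (capability elite), facing Fortify: Strike gives 12, Wait gives -6. Proposed Strike is best. ✓

Yes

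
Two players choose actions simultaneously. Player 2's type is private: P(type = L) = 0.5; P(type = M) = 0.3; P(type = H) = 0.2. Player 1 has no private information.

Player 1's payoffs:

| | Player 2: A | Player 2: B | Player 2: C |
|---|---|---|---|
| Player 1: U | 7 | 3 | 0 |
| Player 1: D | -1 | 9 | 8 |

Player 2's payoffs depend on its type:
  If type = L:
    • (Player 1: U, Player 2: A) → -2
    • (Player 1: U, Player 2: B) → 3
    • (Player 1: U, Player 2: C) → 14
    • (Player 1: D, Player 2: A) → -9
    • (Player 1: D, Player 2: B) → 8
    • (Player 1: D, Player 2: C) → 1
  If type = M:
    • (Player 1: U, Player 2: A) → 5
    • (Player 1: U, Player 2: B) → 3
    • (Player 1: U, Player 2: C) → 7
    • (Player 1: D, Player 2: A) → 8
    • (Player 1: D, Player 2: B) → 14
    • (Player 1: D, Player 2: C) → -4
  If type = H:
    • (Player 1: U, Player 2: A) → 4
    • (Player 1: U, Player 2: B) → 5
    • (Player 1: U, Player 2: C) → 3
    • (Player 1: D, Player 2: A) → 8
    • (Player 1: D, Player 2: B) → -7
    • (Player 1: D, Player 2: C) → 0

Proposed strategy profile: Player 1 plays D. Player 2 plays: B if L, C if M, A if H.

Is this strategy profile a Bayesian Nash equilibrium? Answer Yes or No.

No

Player 1 plays D: E[D] = 0.5·(9) + 0.3·(8) + 0.2·(-1) = 6.7; E[U] = 2.9. Best-responding. ✓
Player 2 (type L), facing D: A gives -9, B gives 8, C gives 1. Proposed B is best. ✓
Player 2 (type M), facing D: A gives 8, B gives 14, C gives -4. Proposed C is not best — profitable deviation exists. ✗
Player 2 (type H), facing D: A gives 8, B gives -7, C gives 0. Proposed A is best. ✓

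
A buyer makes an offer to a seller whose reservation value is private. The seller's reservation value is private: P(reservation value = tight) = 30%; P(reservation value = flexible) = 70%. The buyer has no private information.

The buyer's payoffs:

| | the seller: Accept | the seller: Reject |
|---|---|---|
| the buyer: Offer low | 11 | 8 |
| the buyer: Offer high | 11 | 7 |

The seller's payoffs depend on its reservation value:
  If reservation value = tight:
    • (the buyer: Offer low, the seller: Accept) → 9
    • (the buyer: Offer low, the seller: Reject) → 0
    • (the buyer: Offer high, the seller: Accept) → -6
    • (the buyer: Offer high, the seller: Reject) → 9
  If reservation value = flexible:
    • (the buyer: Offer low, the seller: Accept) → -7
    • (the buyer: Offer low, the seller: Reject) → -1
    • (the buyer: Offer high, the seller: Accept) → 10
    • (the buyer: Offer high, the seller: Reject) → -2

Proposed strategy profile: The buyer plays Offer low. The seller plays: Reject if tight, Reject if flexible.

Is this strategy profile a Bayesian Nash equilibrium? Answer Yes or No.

No

The buyer plays Offer low: E[Offer low] = 0.3·(8) + 0.7·(8) = 8; E[Offer high] = 7. Best-responding. ✓
The seller (reservation value tight), facing Offer low: Accept gives 9, Reject gives 0. Proposed Reject is not best — profitable deviation exists. ✗
The seller (reservation value flexible), facing Offer low: Accept gives -7, Reject gives -1. Proposed Reject is best. ✓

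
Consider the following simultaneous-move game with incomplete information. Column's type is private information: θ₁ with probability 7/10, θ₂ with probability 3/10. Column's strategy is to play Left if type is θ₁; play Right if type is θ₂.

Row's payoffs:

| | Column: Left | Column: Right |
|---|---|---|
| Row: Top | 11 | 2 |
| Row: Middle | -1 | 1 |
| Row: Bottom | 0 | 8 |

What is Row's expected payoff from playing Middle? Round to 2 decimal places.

E[Middle] = 7/10·(-1) + 3/10·1 = (-7/10) + 3/10 = -2/5

-0.40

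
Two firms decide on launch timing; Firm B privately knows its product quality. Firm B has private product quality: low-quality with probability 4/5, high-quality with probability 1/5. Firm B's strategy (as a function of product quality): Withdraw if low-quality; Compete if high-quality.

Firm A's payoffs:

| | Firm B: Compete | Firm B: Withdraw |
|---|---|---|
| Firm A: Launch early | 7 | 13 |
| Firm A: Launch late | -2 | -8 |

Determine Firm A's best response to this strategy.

E[Launch early] = 4/5·(13) + 1/5·(7) = 59/5
E[Launch late] = 4/5·(-8) + 1/5·(-2) = -34/5
Best response: Launch early (59/5 is the largest).

Launch early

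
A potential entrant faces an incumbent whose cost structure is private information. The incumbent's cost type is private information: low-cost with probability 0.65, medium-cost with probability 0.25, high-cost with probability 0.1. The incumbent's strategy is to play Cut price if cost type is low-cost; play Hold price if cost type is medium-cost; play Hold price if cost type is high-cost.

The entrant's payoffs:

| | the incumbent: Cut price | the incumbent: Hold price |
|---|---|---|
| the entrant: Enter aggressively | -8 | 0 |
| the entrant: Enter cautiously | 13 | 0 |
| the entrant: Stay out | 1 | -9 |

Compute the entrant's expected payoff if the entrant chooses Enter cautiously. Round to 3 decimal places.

8.450

E[Enter cautiously] = 0.65·13 + 0.25·0 + 0.1·0 = 8.45 + 0 + 0 = 8.45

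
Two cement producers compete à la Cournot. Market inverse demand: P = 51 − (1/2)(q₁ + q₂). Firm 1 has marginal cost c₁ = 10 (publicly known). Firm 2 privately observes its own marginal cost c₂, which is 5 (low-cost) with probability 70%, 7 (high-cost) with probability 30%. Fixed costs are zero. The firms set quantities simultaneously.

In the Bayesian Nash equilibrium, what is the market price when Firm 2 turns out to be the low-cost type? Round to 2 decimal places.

21.90

Firm 2 with cost c maximizes (51 − (1/2)(q₁+q₂) − c)·q₂, giving q₂(c) = (51 − c − (1/2)q₁).
E[c₂] = 0.7·5 + 0.3·7 = 5.6
Firm 1's FOC against E[q₂] yields q₁ = (51 − 2·10 + E[c₂])/(3/2) = (51 − 20 + 5.6)/(3/2) = 24.4.
q₂(low-cost) = 33.8, so P = 51 − (1/2)·(24.4 + 33.8) = 21.9.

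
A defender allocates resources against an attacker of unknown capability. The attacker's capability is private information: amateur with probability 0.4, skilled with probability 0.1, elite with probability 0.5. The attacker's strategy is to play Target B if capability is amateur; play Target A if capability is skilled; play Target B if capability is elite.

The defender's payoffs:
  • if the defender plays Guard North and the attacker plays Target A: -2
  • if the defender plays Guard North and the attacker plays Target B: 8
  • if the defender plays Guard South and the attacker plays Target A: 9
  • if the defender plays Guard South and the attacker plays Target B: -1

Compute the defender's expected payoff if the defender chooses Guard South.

0

Take the expectation over the attacker's capability, weighting each type's action by its prior probability.
E[Guard South] = 0.4·(-1) + 0.1·9 + 0.5·(-1) = (-0.4) + 0.9 + (-0.5) = 0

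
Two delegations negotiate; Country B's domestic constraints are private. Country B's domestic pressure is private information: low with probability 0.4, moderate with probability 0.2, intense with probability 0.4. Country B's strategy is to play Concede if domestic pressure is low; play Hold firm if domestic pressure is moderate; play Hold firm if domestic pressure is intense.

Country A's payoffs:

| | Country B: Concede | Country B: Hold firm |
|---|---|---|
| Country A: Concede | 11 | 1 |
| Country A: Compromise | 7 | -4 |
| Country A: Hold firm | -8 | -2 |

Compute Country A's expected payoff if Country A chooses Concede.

5

Take the expectation over Country B's domestic pressure, weighting each type's action by its prior probability.
E[Concede] = 0.4·11 + 0.2·1 + 0.4·1 = 4.4 + 0.2 + 0.4 = 5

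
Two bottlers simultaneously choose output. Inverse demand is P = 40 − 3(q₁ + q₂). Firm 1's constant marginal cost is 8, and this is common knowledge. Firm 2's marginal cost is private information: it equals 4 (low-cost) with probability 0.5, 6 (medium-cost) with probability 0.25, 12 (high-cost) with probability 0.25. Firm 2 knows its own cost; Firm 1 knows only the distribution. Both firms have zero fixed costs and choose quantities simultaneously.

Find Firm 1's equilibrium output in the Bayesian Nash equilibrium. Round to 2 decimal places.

Type-c best response for Firm 2: q₂(c) = (40 − c)/6 − q₁/2.
Firm 1 maximizes expected profit; its first-order condition is 40 − 6q₁ − 3E[q₂] − 8 = 0.
Substituting E[q₂] and solving: E[c₂] = 6.5, so q₁ = (40 − 2·8 + 6.5)/9 = 3.38889.

3.39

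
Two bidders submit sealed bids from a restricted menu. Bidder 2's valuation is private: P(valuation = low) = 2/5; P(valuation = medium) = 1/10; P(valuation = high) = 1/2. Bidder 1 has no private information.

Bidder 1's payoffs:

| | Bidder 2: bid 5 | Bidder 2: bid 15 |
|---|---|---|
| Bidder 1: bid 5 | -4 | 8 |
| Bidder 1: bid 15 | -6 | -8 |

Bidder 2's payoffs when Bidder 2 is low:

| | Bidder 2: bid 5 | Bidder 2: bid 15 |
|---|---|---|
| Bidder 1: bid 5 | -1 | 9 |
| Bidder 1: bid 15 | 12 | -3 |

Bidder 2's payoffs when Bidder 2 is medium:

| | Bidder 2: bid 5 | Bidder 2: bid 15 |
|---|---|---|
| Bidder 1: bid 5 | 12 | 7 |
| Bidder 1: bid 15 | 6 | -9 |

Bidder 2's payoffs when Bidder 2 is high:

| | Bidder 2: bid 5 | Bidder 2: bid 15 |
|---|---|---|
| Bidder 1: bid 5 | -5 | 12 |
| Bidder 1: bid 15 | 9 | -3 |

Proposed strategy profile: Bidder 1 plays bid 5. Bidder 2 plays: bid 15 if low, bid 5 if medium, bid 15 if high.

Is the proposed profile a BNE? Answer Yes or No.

Yes

A profile is a BNE iff every type of every player is best-responding given beliefs about the other side.
Bidder 1 plays bid 5: E[bid 5] = 2/5·(8) + 1/10·(-4) + 1/2·(8) = 34/5; E[bid 15] = -39/5. Best-responding. ✓
Bidder 2 (valuation low), facing bid 5: bid 5 gives -1, bid 15 gives 9. Proposed bid 15 is best. ✓
Bidder 2 (valuation medium), facing bid 5: bid 5 gives 12, bid 15 gives 7. Proposed bid 5 is best. ✓
Bidder 2 (valuation high), facing bid 5: bid 5 gives -5, bid 15 gives 12. Proposed bid 15 is best. ✓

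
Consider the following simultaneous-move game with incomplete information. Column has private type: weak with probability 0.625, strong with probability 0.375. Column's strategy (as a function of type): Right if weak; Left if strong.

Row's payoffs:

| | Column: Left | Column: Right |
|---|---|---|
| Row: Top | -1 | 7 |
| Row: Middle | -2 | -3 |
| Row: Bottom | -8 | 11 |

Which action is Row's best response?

E[Top] = 0.625·(7) + 0.375·(-1) = 4
E[Middle] = 0.625·(-3) + 0.375·(-2) = -2.625
E[Bottom] = 0.625·(11) + 0.375·(-8) = 3.875
Best response: Top (4 is the largest).

Top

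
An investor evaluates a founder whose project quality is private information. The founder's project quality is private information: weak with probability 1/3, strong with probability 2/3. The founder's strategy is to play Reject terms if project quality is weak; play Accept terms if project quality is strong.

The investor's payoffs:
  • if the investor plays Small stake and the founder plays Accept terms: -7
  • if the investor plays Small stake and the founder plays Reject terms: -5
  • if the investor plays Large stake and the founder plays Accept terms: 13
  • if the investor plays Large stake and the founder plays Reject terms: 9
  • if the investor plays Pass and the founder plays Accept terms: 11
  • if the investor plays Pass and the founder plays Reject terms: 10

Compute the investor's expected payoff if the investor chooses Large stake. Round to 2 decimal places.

Take the expectation over the founder's project quality, weighting each type's action by its prior probability.
E[Large stake] = 1/3·9 + 2/3·13 = 3 + 26/3 = 35/3

11.67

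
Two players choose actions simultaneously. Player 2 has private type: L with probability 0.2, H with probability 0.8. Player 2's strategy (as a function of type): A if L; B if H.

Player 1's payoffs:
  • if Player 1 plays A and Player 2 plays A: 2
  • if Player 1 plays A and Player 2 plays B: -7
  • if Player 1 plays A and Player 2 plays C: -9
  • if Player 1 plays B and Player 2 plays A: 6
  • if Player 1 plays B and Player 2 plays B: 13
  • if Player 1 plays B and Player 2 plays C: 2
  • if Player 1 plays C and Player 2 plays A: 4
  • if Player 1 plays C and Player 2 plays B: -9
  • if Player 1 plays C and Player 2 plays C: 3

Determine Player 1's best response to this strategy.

E[A] = 0.2·(2) + 0.8·(-7) = -5.2
E[B] = 0.2·(6) + 0.8·(13) = 11.6
E[C] = 0.2·(4) + 0.8·(-9) = -6.4
Best response: B (11.6 is the largest).

B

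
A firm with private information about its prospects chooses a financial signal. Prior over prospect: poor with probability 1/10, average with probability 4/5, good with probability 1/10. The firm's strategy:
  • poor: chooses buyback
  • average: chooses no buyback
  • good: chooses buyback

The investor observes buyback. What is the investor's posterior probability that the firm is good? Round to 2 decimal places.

0.50

P(buyback) = (1/10)·1 + (4/5)·0 + (1/10)·1 = 1/5
P(good | buyback) = ((1/10)·1) / (1/5) = (1/10) / (1/5) = 1/2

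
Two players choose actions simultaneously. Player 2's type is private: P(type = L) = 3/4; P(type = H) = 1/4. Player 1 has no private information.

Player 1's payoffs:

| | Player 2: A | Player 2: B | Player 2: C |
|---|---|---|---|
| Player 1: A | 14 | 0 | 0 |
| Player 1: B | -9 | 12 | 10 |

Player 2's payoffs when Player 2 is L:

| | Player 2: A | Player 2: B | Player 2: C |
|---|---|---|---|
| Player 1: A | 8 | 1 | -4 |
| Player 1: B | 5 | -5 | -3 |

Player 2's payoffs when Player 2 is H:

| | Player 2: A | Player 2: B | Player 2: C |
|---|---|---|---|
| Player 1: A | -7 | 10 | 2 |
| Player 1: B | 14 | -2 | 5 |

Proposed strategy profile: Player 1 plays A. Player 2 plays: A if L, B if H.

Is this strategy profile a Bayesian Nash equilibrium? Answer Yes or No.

A profile is a BNE iff every type of every player is best-responding given beliefs about the other side.
Player 1 plays A: E[A] = 3/4·(14) + 1/4·(0) = 21/2; E[B] = -15/4. Best-responding. ✓
Player 2 (type L), facing A: A gives 8, B gives 1, C gives -4. Proposed A is best. ✓
Player 2 (type H), facing A: A gives -7, B gives 10, C gives 2. Proposed B is best. ✓

Yes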